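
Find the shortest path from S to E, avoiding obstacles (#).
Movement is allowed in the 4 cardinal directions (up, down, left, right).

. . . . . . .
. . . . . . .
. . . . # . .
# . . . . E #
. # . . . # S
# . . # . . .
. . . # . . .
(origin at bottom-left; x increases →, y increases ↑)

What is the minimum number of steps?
6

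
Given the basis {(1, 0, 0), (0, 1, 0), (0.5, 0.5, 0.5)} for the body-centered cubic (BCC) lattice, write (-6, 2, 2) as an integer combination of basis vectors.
-8b₁ + 4b₃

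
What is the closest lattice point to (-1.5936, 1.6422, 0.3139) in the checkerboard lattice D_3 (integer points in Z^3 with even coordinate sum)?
(-2, 2, 0)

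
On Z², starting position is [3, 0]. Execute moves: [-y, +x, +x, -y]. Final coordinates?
(5, -2)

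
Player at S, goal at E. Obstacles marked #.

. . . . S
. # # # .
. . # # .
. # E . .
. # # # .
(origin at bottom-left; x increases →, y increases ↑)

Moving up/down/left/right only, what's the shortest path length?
5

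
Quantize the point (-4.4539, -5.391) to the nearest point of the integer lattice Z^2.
(-4, -5)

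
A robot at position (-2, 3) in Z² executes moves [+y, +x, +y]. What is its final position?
(-1, 5)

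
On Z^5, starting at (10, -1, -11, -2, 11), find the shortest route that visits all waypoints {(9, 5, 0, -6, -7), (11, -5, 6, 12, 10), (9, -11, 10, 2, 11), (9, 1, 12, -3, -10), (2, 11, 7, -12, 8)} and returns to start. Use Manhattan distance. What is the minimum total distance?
214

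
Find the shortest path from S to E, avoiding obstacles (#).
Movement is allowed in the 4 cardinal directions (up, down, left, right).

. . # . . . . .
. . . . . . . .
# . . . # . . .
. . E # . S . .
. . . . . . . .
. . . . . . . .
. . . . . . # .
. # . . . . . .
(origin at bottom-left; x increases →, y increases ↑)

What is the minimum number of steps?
5
(one shortest path: (5, 4) → (4, 4) → (4, 3) → (3, 3) → (2, 3) → (2, 4))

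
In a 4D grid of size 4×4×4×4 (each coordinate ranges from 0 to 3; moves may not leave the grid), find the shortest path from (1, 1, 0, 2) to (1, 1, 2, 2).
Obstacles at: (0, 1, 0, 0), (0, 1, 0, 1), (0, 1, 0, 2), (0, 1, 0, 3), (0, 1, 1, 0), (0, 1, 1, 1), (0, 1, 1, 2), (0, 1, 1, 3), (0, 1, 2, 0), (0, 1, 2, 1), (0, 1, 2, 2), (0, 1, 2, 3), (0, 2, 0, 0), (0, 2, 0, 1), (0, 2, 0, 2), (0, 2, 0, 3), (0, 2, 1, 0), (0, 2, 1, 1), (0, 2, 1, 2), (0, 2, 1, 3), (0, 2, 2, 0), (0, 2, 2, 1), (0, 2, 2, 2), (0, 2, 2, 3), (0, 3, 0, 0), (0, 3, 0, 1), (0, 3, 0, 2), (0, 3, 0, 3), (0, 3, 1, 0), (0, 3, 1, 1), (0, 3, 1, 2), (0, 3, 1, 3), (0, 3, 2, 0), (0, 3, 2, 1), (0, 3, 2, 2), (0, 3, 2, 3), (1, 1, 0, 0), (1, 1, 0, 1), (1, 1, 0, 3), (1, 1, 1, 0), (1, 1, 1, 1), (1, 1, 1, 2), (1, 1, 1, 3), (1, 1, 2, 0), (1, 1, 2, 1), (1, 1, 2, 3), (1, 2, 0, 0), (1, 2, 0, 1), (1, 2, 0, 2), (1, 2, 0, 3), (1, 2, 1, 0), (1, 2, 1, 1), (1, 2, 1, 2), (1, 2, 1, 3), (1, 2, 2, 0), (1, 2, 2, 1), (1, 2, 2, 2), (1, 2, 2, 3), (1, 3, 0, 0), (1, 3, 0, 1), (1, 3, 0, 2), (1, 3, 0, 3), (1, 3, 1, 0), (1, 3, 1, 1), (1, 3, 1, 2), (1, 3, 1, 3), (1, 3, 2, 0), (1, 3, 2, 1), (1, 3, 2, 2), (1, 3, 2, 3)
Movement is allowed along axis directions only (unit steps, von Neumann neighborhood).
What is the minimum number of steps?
4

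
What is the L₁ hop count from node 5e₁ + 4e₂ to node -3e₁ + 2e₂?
10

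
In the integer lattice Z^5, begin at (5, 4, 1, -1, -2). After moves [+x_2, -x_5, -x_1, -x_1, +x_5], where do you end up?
(3, 5, 1, -1, -2)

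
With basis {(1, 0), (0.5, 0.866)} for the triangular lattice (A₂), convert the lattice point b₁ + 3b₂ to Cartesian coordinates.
(2.5, 2.598)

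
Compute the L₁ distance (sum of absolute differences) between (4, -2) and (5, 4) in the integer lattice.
7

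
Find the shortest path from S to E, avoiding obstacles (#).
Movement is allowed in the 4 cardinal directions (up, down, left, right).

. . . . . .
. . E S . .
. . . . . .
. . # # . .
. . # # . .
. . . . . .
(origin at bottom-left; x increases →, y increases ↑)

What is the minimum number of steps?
1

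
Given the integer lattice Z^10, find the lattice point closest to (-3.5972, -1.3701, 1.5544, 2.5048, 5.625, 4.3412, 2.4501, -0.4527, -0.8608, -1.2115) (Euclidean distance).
(-4, -1, 2, 3, 6, 4, 2, 0, -1, -1)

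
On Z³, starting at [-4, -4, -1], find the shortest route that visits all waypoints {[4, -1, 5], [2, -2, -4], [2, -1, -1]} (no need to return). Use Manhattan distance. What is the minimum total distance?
23
(one optimal route: (-4, -4, -1) → (2, -2, -4) → (2, -1, -1) → (4, -1, 5))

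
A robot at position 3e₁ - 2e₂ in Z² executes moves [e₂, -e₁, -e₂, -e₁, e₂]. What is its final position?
(1, -1)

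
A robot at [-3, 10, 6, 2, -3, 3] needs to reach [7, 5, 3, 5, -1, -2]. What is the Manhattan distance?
28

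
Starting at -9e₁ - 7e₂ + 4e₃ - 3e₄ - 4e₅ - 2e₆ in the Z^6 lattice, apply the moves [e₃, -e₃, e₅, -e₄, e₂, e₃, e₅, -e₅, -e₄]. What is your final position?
(-9, -6, 5, -5, -3, -2)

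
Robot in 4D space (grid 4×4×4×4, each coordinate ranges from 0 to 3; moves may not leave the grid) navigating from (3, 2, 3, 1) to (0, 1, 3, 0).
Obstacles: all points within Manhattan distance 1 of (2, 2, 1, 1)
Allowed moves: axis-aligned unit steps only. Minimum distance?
5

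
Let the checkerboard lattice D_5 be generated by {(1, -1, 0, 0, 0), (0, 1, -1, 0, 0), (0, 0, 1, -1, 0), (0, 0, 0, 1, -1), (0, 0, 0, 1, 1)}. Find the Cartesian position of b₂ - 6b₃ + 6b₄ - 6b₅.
(0, 1, -7, 6, -12)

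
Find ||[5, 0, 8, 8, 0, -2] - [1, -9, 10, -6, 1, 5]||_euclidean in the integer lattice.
18.6279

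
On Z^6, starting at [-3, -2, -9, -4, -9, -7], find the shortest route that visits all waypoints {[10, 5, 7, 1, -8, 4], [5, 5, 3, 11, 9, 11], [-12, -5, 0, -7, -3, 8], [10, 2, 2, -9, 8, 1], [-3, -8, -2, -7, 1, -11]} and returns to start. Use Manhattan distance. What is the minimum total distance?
254
(one optimal route: (-3, -2, -9, -4, -9, -7) → (10, 5, 7, 1, -8, 4) → (5, 5, 3, 11, 9, 11) → (10, 2, 2, -9, 8, 1) → (-12, -5, 0, -7, -3, 8) → (-3, -8, -2, -7, 1, -11) → (-3, -2, -9, -4, -9, -7))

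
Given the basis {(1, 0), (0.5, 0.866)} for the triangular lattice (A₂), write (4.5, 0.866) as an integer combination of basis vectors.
4b₁ + b₂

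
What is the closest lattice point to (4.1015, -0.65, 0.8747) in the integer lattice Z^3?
(4, -1, 1)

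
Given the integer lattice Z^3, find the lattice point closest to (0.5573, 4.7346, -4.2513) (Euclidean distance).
(1, 5, -4)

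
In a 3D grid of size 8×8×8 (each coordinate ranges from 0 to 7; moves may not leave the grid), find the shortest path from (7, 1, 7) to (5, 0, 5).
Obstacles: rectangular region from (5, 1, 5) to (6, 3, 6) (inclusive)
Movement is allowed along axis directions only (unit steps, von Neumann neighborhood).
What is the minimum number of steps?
5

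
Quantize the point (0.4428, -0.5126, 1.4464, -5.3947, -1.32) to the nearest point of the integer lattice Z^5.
(0, -1, 1, -5, -1)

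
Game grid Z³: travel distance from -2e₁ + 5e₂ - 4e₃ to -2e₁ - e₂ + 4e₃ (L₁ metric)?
14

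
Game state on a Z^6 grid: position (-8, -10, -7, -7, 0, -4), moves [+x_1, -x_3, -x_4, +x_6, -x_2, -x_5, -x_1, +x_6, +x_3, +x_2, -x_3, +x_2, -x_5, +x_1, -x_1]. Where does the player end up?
(-8, -9, -8, -8, -2, -2)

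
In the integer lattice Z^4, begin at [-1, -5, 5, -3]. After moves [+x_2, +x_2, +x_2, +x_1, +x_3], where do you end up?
(0, -2, 6, -3)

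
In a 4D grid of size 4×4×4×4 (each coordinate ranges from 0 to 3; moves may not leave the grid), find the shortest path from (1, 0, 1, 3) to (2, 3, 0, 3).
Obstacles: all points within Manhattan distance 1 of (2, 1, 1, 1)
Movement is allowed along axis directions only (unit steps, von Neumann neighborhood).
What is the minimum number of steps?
5
(one shortest path: (1, 0, 1, 3) → (2, 0, 1, 3) → (2, 1, 1, 3) → (2, 2, 1, 3) → (2, 3, 1, 3) → (2, 3, 0, 3))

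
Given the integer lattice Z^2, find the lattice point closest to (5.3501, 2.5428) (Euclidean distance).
(5, 3)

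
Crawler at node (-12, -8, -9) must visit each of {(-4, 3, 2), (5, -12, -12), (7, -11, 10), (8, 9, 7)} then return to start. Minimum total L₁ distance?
126
(one optimal route: (-12, -8, -9) → (-4, 3, 2) → (8, 9, 7) → (7, -11, 10) → (5, -12, -12) → (-12, -8, -9))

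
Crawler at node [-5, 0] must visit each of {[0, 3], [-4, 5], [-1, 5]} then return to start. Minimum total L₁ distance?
20
(one optimal route: (-5, 0) → (0, 3) → (-1, 5) → (-4, 5) → (-5, 0))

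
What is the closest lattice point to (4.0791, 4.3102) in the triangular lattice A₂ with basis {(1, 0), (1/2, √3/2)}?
(4.5, 4.33)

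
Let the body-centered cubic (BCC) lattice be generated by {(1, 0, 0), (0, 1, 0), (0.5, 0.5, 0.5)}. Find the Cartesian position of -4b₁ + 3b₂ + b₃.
(-3.5, 3.5, 0.5)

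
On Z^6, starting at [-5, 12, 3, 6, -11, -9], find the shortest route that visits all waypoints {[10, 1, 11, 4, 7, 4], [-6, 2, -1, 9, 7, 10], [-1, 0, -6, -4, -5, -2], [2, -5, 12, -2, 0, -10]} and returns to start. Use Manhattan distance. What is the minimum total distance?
226
(one optimal route: (-5, 12, 3, 6, -11, -9) → (-6, 2, -1, 9, 7, 10) → (10, 1, 11, 4, 7, 4) → (2, -5, 12, -2, 0, -10) → (-1, 0, -6, -4, -5, -2) → (-5, 12, 3, 6, -11, -9))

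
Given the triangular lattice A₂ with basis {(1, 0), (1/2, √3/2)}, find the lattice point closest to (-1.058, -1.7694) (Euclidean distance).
(-1, -1.732)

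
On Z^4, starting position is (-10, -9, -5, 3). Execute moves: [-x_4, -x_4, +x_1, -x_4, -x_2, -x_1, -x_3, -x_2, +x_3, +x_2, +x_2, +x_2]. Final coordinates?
(-10, -8, -5, 0)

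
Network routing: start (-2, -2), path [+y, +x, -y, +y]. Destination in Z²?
(-1, -1)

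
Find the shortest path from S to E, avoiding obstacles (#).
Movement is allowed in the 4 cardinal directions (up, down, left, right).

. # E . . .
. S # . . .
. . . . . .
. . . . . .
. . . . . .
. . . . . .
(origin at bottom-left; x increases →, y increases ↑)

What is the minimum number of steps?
6
(one shortest path: (1, 4) → (1, 3) → (2, 3) → (3, 3) → (3, 4) → (3, 5) → (2, 5))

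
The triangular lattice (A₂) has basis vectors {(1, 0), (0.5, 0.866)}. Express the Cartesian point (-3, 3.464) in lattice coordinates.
-5b₁ + 4b₂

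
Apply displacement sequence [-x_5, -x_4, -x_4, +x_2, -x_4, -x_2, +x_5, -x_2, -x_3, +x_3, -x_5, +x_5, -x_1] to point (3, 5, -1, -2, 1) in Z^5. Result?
(2, 4, -1, -5, 1)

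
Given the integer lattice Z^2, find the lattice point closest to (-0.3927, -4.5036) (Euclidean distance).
(0, -5)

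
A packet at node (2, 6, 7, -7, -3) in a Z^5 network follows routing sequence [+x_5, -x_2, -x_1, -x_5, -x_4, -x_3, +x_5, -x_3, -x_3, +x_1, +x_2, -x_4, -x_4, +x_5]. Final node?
(2, 6, 4, -10, -1)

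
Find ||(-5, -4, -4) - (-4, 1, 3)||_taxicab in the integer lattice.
13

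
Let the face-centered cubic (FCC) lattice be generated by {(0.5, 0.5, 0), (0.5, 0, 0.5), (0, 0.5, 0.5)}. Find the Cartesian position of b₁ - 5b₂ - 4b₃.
(-2, -1.5, -4.5)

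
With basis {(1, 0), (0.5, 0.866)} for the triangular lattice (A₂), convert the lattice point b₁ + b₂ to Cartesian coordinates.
(1.5, 0.866)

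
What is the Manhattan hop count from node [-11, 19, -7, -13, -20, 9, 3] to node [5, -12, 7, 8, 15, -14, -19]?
162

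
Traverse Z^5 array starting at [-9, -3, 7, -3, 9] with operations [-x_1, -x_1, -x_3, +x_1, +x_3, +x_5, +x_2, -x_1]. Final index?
(-11, -2, 7, -3, 10)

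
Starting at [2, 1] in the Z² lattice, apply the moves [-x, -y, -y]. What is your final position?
(1, -1)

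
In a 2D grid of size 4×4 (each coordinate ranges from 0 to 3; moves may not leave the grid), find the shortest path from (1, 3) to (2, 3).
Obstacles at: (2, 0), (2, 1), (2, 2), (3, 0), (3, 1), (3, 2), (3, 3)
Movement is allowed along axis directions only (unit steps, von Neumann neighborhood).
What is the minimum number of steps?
1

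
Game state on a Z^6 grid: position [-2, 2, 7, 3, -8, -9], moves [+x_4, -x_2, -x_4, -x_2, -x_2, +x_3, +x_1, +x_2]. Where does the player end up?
(-1, 0, 8, 3, -8, -9)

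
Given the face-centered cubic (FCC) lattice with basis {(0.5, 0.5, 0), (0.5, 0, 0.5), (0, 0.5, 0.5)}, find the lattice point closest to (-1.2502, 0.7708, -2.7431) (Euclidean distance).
(-1.5, 1, -2.5)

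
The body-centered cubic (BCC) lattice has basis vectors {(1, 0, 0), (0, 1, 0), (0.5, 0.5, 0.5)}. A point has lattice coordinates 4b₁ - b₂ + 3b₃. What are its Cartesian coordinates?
(5.5, 0.5, 1.5)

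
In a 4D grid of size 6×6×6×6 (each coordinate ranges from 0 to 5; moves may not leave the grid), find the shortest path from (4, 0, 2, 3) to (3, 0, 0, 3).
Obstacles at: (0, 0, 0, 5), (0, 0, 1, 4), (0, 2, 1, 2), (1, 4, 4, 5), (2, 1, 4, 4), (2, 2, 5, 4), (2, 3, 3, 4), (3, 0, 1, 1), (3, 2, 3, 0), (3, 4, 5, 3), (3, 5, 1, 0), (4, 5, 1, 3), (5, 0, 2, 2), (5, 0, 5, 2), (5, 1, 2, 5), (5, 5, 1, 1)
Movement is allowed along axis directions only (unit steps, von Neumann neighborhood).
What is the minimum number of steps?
3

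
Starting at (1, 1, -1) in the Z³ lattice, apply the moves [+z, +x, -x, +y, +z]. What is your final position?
(1, 2, 1)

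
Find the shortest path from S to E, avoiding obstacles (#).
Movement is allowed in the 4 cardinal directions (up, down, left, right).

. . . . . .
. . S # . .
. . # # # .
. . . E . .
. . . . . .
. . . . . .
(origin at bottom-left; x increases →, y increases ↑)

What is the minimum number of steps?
5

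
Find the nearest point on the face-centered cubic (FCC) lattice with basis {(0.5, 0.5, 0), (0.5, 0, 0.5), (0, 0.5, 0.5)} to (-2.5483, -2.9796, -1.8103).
(-2.5, -3, -1.5)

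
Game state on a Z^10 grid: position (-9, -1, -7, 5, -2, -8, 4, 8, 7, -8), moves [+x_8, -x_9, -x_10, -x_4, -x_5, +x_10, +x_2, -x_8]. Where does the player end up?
(-9, 0, -7, 4, -3, -8, 4, 8, 6, -8)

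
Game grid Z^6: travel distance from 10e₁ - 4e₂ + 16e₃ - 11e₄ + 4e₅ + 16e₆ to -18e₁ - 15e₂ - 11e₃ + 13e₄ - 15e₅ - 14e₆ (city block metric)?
139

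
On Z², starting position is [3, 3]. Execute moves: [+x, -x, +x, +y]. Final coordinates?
(4, 4)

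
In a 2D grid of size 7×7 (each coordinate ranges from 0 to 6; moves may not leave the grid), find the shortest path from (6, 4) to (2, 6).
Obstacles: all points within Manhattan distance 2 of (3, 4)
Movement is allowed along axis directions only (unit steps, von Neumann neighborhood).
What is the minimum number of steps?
16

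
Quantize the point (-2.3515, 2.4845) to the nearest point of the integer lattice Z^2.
(-2, 2)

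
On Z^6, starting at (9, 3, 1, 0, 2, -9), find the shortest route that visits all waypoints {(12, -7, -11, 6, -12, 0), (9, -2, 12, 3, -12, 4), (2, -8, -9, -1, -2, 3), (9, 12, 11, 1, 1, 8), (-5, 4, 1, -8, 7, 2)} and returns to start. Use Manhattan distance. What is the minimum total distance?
228
(one optimal route: (9, 3, 1, 0, 2, -9) → (9, 12, 11, 1, 1, 8) → (9, -2, 12, 3, -12, 4) → (12, -7, -11, 6, -12, 0) → (2, -8, -9, -1, -2, 3) → (-5, 4, 1, -8, 7, 2) → (9, 3, 1, 0, 2, -9))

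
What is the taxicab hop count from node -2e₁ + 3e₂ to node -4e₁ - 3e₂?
8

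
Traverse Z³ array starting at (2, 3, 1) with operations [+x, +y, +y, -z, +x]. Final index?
(4, 5, 0)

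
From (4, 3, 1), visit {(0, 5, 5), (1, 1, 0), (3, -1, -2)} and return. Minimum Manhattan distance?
34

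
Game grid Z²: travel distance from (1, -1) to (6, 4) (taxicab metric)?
10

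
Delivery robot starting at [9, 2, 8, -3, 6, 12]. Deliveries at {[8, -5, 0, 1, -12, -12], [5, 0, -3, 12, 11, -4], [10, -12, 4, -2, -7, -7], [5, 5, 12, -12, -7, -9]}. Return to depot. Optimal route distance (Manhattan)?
228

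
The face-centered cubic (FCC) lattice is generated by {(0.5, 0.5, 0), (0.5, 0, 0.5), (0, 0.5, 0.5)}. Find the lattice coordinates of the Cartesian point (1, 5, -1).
7b₁ - 5b₂ + 3b₃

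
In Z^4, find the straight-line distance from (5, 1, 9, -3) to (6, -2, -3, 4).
14.2478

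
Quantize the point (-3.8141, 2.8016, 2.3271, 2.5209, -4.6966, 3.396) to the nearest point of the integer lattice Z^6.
(-4, 3, 2, 3, -5, 3)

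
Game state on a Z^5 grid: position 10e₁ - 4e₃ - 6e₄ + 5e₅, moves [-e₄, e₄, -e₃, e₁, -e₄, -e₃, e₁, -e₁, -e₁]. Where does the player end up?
(10, 0, -6, -7, 5)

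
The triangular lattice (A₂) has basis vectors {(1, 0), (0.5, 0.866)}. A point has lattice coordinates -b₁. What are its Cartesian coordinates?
(-1, 0)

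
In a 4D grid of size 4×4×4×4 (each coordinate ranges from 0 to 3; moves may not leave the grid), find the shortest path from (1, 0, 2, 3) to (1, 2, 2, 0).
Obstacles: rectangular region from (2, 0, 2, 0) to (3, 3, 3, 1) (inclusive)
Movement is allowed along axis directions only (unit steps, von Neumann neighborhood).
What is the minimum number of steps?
5
(one shortest path: (1, 0, 2, 3) → (1, 1, 2, 3) → (1, 2, 2, 3) → (1, 2, 2, 2) → (1, 2, 2, 1) → (1, 2, 2, 0))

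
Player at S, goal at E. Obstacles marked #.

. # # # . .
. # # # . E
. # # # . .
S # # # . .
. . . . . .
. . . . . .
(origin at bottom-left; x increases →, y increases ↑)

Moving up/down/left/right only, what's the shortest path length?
9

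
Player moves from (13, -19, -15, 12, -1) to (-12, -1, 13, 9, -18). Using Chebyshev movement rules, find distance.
28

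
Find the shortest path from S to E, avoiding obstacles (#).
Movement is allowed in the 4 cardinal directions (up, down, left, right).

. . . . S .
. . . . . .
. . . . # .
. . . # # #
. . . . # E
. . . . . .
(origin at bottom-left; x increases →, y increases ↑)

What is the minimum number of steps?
11
(one shortest path: (4, 5) → (3, 5) → (2, 5) → (2, 4) → (2, 3) → (2, 2) → (2, 1) → (3, 1) → (3, 0) → (4, 0) → (5, 0) → (5, 1))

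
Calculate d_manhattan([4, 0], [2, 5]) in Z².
7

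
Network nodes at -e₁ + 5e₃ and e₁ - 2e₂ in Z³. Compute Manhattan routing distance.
9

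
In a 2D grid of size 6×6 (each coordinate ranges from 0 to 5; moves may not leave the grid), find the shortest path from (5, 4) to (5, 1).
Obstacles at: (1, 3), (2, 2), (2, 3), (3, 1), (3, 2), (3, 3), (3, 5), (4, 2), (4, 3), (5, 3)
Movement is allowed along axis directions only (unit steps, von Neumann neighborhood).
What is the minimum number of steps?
15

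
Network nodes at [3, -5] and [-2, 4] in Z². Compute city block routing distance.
14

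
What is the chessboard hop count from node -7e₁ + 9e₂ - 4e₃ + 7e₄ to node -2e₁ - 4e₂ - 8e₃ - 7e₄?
14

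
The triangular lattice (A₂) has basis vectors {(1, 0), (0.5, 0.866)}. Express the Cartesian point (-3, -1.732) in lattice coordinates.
-2b₁ - 2b₂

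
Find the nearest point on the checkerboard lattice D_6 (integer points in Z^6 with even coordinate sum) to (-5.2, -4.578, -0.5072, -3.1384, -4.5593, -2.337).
(-5, -5, 0, -3, -5, -2)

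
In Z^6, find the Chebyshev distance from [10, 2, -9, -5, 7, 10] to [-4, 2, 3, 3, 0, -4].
14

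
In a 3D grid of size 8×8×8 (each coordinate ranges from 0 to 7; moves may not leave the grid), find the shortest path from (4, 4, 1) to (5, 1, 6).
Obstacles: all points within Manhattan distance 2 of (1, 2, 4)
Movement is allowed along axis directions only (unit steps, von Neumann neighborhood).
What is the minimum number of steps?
9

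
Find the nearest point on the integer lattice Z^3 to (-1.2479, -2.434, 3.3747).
(-1, -2, 3)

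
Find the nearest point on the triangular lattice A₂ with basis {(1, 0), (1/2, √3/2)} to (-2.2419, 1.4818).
(-2, 1.732)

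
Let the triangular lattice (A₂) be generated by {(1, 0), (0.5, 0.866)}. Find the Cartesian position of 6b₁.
(6, 0)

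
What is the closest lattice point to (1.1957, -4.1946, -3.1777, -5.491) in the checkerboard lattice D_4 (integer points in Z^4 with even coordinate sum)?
(1, -4, -3, -6)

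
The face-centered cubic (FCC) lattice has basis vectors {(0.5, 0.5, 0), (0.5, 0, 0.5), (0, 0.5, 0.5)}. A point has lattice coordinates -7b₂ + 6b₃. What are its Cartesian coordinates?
(-3.5, 3, -0.5)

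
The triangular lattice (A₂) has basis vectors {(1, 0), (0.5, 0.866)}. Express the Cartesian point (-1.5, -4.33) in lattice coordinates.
b₁ - 5b₂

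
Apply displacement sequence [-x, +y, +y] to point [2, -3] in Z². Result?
(1, -1)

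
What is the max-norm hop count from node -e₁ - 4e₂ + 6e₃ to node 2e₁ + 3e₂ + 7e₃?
7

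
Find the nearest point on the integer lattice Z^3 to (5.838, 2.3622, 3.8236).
(6, 2, 4)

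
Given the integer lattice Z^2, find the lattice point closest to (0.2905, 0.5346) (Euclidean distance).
(0, 1)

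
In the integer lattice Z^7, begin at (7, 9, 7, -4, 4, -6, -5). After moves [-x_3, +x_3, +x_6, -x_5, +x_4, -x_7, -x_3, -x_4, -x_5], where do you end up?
(7, 9, 6, -4, 2, -5, -6)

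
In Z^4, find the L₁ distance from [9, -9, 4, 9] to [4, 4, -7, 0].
38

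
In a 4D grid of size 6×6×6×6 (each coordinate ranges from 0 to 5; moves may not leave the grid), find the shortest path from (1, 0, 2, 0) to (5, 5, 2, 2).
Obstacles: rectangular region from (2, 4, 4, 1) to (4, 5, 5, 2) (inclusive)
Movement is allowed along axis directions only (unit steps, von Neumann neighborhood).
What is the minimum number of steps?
11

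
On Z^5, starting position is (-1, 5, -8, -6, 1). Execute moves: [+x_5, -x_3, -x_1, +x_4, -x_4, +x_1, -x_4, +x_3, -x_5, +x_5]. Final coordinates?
(-1, 5, -8, -7, 2)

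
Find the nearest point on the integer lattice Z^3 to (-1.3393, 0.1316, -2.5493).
(-1, 0, -3)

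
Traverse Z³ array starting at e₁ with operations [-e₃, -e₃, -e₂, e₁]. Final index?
(2, -1, -2)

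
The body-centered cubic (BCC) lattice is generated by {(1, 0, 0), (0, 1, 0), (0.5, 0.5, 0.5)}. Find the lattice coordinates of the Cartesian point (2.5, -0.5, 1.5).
b₁ - 2b₂ + 3b₃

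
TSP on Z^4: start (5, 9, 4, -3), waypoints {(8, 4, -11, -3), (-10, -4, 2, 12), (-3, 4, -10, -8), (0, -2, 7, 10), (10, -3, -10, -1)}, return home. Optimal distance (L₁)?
158
(one optimal route: (5, 9, 4, -3) → (-3, 4, -10, -8) → (8, 4, -11, -3) → (10, -3, -10, -1) → (-10, -4, 2, 12) → (0, -2, 7, 10) → (5, 9, 4, -3))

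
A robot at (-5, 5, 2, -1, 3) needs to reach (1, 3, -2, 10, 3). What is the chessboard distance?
11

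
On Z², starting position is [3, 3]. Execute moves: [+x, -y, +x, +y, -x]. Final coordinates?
(4, 3)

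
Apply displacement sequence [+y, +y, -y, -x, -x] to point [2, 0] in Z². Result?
(0, 1)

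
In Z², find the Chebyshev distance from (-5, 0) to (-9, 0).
4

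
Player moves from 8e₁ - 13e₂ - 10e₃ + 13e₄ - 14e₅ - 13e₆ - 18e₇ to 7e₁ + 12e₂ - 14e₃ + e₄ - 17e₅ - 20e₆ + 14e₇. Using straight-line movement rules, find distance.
43.2204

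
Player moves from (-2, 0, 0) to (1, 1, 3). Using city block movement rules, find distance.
7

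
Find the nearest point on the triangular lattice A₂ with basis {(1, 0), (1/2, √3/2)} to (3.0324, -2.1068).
(3, -1.732)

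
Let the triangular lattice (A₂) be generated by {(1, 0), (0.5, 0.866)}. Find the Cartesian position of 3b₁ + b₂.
(3.5, 0.866)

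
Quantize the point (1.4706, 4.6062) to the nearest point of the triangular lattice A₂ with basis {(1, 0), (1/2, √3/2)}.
(1.5, 4.33)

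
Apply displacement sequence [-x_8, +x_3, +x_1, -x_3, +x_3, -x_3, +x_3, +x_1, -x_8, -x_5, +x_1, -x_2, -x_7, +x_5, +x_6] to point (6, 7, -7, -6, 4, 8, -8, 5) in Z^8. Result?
(9, 6, -6, -6, 4, 9, -9, 3)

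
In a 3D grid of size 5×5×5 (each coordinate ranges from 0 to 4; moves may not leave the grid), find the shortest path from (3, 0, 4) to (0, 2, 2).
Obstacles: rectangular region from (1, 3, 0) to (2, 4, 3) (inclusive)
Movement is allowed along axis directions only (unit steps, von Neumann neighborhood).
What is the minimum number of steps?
7
(one shortest path: (3, 0, 4) → (2, 0, 4) → (1, 0, 4) → (0, 0, 4) → (0, 1, 4) → (0, 2, 4) → (0, 2, 3) → (0, 2, 2))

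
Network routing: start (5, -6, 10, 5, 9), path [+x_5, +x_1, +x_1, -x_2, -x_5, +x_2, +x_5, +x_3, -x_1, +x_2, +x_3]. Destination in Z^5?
(6, -5, 12, 5, 10)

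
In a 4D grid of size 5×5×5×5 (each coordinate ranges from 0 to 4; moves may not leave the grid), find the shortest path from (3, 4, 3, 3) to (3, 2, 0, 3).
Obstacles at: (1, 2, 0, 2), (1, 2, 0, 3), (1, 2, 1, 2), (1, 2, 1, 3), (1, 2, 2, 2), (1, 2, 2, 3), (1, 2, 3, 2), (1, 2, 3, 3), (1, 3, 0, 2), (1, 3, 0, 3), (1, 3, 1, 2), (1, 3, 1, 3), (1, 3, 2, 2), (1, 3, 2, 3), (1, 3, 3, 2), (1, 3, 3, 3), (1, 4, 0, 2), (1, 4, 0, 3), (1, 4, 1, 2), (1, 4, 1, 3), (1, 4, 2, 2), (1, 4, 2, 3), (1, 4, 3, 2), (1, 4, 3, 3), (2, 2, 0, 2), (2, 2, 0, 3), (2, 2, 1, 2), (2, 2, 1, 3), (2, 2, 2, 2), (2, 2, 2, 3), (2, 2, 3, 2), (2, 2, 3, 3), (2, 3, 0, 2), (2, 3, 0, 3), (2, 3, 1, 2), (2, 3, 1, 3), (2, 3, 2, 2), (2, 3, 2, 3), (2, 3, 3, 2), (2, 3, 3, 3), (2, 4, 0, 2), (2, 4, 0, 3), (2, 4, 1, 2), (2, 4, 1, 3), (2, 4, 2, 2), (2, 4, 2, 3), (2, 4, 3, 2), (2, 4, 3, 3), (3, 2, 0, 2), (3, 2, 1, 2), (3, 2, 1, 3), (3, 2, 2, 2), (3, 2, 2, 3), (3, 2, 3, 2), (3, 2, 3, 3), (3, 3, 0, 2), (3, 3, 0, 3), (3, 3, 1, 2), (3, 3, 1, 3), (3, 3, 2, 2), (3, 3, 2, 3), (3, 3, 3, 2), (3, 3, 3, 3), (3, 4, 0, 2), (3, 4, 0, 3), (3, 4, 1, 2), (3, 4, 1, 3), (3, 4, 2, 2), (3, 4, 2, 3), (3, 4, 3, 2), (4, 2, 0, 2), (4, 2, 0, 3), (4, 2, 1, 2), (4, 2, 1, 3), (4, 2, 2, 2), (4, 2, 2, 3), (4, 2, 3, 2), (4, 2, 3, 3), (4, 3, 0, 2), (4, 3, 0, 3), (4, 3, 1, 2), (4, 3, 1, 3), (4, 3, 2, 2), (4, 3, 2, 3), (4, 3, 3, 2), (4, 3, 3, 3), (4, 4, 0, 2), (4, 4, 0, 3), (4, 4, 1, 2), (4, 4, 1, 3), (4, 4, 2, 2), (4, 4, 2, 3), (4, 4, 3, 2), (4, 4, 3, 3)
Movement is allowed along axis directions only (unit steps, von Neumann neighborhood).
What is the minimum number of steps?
7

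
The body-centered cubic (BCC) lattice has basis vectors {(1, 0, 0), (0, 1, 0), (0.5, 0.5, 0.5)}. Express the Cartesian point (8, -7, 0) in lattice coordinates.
8b₁ - 7b₂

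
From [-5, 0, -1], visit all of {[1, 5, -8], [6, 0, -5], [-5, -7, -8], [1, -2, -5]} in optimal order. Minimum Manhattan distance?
48
(one optimal route: (-5, 0, -1) → (-5, -7, -8) → (1, -2, -5) → (6, 0, -5) → (1, 5, -8))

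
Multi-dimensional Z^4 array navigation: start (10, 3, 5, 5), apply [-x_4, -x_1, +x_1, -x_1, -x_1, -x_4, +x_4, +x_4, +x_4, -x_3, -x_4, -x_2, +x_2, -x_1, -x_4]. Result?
(7, 3, 4, 4)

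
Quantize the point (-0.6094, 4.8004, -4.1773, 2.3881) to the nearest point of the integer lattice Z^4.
(-1, 5, -4, 2)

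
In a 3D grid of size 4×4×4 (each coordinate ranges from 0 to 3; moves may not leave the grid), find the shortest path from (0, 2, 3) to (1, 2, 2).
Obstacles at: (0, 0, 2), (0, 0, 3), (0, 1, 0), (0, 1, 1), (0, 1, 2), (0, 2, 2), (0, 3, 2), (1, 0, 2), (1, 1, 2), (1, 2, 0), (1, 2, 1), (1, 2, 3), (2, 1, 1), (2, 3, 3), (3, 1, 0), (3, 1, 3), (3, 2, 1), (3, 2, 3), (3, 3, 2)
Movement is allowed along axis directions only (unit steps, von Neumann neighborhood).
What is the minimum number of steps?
4
(one shortest path: (0, 2, 3) → (0, 3, 3) → (1, 3, 3) → (1, 3, 2) → (1, 2, 2))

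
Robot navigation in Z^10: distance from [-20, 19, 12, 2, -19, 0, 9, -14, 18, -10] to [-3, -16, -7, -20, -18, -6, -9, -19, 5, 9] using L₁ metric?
155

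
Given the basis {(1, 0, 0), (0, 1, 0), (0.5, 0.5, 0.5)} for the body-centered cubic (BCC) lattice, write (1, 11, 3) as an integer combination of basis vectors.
-2b₁ + 8b₂ + 6b₃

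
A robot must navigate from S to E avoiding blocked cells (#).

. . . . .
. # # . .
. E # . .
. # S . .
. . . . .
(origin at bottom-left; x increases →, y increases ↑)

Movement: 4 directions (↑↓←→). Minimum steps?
6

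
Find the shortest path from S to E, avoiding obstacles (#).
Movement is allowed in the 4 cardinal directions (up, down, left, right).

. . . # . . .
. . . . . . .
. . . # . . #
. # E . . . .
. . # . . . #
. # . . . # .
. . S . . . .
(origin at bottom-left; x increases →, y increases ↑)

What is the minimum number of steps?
5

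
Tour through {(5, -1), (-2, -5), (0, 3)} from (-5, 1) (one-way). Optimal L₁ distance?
27
(one optimal route: (-5, 1) → (0, 3) → (5, -1) → (-2, -5))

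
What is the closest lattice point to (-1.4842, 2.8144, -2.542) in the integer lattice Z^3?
(-1, 3, -3)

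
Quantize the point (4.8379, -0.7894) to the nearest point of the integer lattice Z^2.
(5, -1)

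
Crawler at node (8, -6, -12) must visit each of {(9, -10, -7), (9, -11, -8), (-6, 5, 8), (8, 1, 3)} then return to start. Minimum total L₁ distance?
102
(one optimal route: (8, -6, -12) → (9, -11, -8) → (9, -10, -7) → (-6, 5, 8) → (8, 1, 3) → (8, -6, -12))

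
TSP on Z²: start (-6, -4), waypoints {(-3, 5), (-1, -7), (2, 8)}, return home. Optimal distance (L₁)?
46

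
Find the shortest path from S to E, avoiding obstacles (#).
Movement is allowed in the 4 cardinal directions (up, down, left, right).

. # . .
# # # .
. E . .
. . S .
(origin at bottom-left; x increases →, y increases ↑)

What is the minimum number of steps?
2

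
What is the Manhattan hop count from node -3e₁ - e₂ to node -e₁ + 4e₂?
7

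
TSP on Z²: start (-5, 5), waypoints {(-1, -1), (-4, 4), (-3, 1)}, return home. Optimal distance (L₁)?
20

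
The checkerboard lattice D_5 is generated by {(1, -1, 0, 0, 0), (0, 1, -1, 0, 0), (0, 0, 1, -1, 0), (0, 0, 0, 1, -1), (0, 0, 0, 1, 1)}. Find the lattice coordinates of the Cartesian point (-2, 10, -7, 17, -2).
-2b₁ + 8b₂ + b₃ + 10b₄ + 8b₅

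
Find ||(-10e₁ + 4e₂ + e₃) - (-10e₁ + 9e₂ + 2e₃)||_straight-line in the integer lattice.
5.09902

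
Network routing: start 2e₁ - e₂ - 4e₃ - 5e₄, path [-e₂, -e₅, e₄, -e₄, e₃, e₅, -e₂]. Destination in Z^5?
(2, -3, -3, -5, 0)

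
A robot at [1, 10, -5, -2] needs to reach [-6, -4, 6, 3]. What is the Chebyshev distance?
14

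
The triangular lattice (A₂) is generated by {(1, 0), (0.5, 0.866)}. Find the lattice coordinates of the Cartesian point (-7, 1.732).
-8b₁ + 2b₂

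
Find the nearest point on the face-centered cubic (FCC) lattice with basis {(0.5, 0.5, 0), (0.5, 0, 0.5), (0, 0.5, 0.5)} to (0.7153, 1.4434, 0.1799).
(0.5, 1.5, 0)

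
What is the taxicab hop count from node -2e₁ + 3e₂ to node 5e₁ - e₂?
11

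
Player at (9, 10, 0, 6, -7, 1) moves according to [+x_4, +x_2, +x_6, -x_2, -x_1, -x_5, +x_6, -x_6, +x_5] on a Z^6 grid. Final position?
(8, 10, 0, 7, -7, 2)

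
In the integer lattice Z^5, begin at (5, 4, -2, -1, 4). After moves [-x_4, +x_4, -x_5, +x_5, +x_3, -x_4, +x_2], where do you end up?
(5, 5, -1, -2, 4)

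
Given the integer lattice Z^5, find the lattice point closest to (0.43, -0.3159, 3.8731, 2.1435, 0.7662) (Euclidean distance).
(0, 0, 4, 2, 1)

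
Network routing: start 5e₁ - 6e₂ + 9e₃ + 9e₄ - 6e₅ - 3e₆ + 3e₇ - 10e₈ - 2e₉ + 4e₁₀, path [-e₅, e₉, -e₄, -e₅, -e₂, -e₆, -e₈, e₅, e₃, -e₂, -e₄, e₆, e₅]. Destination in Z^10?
(5, -8, 10, 7, -6, -3, 3, -11, -1, 4)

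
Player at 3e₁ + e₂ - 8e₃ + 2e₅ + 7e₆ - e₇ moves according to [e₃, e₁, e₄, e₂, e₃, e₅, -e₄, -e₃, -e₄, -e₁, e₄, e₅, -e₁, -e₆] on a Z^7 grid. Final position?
(2, 2, -7, 0, 4, 6, -1)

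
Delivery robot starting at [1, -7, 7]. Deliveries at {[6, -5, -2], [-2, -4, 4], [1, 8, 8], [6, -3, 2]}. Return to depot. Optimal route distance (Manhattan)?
68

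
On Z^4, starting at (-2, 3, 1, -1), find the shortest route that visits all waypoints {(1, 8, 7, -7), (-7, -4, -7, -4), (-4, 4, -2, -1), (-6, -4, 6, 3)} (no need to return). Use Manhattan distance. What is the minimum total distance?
76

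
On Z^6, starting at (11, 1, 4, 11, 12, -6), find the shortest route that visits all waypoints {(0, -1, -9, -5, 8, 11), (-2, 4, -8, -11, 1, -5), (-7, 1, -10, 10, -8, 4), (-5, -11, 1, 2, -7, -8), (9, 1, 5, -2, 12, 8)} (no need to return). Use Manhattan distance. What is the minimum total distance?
197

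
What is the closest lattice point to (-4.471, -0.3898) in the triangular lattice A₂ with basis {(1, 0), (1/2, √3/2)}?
(-4.5, -0.866)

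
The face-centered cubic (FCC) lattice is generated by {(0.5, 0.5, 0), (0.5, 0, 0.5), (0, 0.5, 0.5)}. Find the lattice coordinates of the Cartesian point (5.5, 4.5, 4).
6b₁ + 5b₂ + 3b₃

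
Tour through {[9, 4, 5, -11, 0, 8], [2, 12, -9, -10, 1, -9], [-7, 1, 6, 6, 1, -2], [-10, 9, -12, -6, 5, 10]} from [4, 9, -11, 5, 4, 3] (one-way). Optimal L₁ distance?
175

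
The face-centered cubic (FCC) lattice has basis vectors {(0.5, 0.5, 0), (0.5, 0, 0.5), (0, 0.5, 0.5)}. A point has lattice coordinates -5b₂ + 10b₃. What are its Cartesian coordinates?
(-2.5, 5, 2.5)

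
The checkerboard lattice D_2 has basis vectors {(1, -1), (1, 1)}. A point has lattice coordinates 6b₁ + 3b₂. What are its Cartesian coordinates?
(9, -3)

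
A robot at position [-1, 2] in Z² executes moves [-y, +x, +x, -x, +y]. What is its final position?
(0, 2)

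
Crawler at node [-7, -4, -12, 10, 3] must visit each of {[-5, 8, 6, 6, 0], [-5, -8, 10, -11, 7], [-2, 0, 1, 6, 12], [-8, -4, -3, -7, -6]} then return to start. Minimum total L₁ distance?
180
(one optimal route: (-7, -4, -12, 10, 3) → (-2, 0, 1, 6, 12) → (-5, 8, 6, 6, 0) → (-5, -8, 10, -11, 7) → (-8, -4, -3, -7, -6) → (-7, -4, -12, 10, 3))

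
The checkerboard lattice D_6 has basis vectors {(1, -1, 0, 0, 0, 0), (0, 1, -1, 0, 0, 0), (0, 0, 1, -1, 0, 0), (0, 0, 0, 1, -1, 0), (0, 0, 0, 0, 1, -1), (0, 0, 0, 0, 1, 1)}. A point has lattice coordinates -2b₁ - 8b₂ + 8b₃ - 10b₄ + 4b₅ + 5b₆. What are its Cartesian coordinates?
(-2, -6, 16, -18, 19, 1)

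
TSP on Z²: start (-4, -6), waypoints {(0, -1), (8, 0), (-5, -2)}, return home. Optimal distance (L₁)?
38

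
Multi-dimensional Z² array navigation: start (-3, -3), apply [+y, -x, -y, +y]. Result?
(-4, -2)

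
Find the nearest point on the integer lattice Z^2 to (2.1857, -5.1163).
(2, -5)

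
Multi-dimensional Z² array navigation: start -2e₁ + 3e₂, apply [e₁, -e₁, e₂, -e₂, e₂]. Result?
(-2, 4)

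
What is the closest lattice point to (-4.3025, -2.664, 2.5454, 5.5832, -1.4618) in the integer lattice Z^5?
(-4, -3, 3, 6, -1)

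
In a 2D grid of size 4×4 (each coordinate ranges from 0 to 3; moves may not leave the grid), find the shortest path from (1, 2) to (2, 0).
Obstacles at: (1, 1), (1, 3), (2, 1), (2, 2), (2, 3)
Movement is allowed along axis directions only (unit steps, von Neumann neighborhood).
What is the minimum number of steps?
5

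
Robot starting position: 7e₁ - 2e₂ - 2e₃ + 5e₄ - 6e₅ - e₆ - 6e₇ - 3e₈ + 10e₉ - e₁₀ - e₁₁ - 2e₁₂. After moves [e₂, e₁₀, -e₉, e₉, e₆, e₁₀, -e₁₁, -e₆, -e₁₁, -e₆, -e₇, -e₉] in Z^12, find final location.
(7, -1, -2, 5, -6, -2, -7, -3, 9, 1, -3, -2)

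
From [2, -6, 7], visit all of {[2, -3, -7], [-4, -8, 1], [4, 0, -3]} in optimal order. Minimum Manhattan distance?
42
(one optimal route: (2, -6, 7) → (-4, -8, 1) → (2, -3, -7) → (4, 0, -3))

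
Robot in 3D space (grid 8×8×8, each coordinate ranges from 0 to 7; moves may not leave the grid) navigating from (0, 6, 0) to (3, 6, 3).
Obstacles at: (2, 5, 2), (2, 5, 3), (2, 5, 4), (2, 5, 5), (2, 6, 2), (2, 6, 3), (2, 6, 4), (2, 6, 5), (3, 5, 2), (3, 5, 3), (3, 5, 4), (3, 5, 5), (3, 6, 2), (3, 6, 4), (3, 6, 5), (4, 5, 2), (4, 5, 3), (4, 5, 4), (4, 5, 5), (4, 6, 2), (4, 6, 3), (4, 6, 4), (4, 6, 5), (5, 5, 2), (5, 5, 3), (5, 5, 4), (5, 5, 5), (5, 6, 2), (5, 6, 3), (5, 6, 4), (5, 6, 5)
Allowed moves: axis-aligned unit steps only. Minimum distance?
8
(one shortest path: (0, 6, 0) → (1, 6, 0) → (2, 6, 0) → (3, 6, 0) → (3, 7, 0) → (3, 7, 1) → (3, 7, 2) → (3, 7, 3) → (3, 6, 3))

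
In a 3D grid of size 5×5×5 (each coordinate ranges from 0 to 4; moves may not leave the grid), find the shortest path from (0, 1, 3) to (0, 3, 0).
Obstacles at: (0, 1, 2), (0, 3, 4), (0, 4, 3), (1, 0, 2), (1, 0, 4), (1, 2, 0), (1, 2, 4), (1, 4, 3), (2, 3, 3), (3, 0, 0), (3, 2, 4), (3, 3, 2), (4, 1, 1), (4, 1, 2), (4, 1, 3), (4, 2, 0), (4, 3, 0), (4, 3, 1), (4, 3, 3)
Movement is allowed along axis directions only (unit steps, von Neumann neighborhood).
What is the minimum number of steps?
5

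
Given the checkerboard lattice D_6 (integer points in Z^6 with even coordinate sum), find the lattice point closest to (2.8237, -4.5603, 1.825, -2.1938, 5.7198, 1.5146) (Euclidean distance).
(3, -5, 2, -2, 6, 2)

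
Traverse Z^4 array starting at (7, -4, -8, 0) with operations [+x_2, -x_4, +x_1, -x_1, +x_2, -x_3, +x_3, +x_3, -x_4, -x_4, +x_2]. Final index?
(7, -1, -7, -3)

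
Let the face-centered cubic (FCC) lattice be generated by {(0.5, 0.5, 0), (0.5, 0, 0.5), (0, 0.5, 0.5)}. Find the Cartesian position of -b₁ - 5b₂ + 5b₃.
(-3, 2, 0)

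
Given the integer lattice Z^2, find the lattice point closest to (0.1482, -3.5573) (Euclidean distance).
(0, -4)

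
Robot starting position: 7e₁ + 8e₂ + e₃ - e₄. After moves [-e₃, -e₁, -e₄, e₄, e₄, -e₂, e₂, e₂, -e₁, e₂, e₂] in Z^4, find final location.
(5, 11, 0, 0)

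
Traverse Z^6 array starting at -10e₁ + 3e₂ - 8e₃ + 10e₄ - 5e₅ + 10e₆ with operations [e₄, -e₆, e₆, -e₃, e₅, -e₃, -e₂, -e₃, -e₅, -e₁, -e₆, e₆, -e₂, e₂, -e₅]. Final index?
(-11, 2, -11, 11, -6, 10)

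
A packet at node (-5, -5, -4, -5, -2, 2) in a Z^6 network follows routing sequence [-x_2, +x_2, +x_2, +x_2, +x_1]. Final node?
(-4, -3, -4, -5, -2, 2)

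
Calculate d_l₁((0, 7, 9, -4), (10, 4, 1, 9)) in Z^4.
34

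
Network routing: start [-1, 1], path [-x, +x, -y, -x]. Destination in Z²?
(-2, 0)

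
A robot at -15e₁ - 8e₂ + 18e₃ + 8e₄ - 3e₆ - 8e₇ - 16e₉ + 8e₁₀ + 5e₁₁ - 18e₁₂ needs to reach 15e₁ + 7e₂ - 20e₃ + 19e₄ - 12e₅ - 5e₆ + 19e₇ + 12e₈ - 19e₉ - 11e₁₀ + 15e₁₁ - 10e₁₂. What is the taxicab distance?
187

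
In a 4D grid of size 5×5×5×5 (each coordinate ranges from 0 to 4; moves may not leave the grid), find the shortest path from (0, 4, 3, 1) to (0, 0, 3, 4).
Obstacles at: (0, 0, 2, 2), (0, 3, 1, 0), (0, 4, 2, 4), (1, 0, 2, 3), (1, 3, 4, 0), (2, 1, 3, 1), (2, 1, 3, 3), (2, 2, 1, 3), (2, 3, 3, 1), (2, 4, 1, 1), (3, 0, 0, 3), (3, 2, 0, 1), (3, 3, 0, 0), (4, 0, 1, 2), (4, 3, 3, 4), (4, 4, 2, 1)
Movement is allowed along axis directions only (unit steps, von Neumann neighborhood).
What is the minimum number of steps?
7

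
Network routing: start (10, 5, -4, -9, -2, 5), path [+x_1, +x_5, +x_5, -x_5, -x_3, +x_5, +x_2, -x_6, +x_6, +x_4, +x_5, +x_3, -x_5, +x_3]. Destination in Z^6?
(11, 6, -3, -8, 0, 5)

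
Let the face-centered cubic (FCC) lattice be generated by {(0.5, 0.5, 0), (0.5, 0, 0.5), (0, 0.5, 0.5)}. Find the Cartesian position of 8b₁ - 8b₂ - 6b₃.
(0, 1, -7)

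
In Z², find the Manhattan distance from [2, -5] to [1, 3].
9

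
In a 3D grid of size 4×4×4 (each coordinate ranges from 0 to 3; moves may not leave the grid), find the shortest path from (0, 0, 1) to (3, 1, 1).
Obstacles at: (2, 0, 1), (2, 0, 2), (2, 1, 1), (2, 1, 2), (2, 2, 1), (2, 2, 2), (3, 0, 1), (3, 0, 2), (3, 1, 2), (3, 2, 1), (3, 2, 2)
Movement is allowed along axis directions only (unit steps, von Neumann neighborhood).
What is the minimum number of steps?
6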